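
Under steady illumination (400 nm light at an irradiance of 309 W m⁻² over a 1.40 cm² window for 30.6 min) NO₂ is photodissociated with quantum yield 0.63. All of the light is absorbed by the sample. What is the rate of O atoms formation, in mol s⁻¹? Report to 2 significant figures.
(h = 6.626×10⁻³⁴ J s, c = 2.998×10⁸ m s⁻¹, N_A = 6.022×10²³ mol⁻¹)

Photon energy at 400 nm: hc/λ = (6.626×10⁻³⁴)(2.998×10⁸)/(400×10⁻⁹) = 4.966×10⁻¹⁹ J.
Energy delivered: (309 W m⁻²)(1.40×10⁻⁴ m²)(1836 s) = 79.43 J.
Photons incident: 79.43 / 4.966×10⁻¹⁹ = 1.599×10²⁰, i.e. 1.599×10²⁰/6.022×10²³ = 2.655×10⁻⁴ mol.
Product formed: 0.63 × 2.655×10⁻⁴ = 1.673×10⁻⁴ mol.
Rate: 1.673×10⁻⁴ / 1836 s = 9.1×10⁻⁸ mol s⁻¹.

9.1×10⁻⁸ mol s⁻¹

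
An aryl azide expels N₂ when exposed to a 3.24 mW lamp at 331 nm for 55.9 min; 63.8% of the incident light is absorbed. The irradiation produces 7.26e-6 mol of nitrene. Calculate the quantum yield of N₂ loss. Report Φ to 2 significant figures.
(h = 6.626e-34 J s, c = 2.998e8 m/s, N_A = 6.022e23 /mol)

Photon energy at 331 nm: hc/λ = (6.626e-34)(2.998e8)/(331e-9) = 6.001e-19 J.
Energy delivered: (3.24 mW)(3354 s) = 10.87 J.
Photons incident: 10.87 / 6.001e-19 = 1.811e19, i.e. 1.811e19/6.022e23 = 3.007e-5 mol.
Photons absorbed: 0.638 × 3.007e-5 = 1.918e-5 mol.
Φ = 7.26e-6 mol / 1.918e-5 mol photons = 0.38.

Φ = 0.38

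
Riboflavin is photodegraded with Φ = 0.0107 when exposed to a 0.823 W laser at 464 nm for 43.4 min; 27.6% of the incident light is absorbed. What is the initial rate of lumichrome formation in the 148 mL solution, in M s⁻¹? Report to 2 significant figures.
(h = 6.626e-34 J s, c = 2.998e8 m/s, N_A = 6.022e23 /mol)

Photon energy at 464 nm: hc/λ = (6.626e-34)(2.998e8)/(464e-9) = 4.281e-19 J.
Energy delivered: (0.823 W)(2604 s) = 2143 J.
Photons incident: 2143 / 4.281e-19 = 5.006e21, i.e. 5.006e21/6.022e23 = 0.008313 mol.
Photons absorbed: 0.276 × 0.008313 = 0.002294 mol.
Product formed: 0.0107 × 0.002294 = 2.455e-5 mol.
Rate: 2.455e-5 mol / (2604 s × 0.148 L) = 6.4e-8 M s⁻¹.

6.4e-8 M s⁻¹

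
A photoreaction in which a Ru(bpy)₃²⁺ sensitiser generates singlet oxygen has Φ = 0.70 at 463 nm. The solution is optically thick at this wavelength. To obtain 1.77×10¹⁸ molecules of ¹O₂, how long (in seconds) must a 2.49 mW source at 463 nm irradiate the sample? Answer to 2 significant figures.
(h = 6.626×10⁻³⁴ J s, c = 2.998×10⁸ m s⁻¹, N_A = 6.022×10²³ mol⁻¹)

Product: 1.77×10¹⁸ / 6.022×10²³ = 2.939×10⁻⁶ mol.
Photons that must be absorbed: 2.939×10⁻⁶ / 0.70 = 4.199×10⁻⁶ mol.
Photon energy: hc/λ = 4.290×10⁻¹⁹ J; per mole, 2.583×10⁵ J mol⁻¹.
Energy required: 4.199×10⁻⁶ × 2.583×10⁵ = 1.085 J.
Time: 1.085 J / 0.00249 W = 440 s.

t ≈ 440 s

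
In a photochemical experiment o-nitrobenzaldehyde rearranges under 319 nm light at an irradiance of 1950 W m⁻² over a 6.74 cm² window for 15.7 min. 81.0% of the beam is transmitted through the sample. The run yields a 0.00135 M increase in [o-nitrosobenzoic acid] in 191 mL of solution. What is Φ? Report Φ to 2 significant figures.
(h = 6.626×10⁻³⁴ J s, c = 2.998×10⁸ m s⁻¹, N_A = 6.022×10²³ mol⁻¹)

Product: (0.00135 M)(0.191 L) = 2.579×10⁻⁴ mol.
Photon energy at 319 nm: hc/λ = (6.626×10⁻³⁴)(2.998×10⁸)/(319×10⁻⁹) = 6.227×10⁻¹⁹ J.
Energy delivered: (1950 W m⁻²)(6.74×10⁻⁴ m²)(942 s) = 1238 J.
Photons incident: 1238 / 6.227×10⁻¹⁹ = 1.988×10²¹, i.e. 1.988×10²¹/6.022×10²³ = 0.003301 mol.
Fraction absorbed: 1 − 81.0/100 = 0.1900.
Photons absorbed: 0.1900 × 0.003301 = 6.272×10⁻⁴ mol.
Φ = 2.579×10⁻⁴ mol / 6.272×10⁻⁴ mol photons = 0.41.

Φ = 0.41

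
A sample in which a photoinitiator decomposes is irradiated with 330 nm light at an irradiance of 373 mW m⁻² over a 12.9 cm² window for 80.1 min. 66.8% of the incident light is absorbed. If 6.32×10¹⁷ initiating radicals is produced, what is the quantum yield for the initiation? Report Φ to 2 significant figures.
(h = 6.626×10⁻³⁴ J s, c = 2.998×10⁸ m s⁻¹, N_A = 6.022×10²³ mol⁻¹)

Φ = 0.25

Product: 6.32×10¹⁷ / 6.022×10²³ = 1.049×10⁻⁶ mol.
Photon energy at 330 nm: hc/λ = (6.626×10⁻³⁴)(2.998×10⁸)/(330×10⁻⁹) = 6.020×10⁻¹⁹ J.
Energy delivered: (373 mW m⁻²)(12.9×10⁻⁴ m²)(4806 s) = 2.313 J.
Photons incident: 2.313 / 6.020×10⁻¹⁹ = 3.842×10¹⁸, i.e. 3.842×10¹⁸/6.022×10²³ = 6.380×10⁻⁶ mol.
Photons absorbed: 0.668 × 6.380×10⁻⁶ = 4.262×10⁻⁶ mol.
Φ = 1.049×10⁻⁶ mol / 4.262×10⁻⁶ mol photons = 0.25.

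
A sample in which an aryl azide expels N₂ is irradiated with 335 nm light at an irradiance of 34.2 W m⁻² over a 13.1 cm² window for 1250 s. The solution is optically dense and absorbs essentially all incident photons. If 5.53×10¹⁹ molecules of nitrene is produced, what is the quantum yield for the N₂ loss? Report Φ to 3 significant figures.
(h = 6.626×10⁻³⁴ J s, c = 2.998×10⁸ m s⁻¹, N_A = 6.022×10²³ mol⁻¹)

Product: 5.53×10¹⁹ / 6.022×10²³ = 9.183×10⁻⁵ mol.
Photon energy at 335 nm: hc/λ = (6.626×10⁻³⁴)(2.998×10⁸)/(335×10⁻⁹) = 5.930×10⁻¹⁹ J.
Energy delivered: (34.2 W m⁻²)(13.1×10⁻⁴ m²)(1250 s) = 56.00 J.
Photons incident: 56.00 / 5.930×10⁻¹⁹ = 9.444×10¹⁹, i.e. 9.444×10¹⁹/6.022×10²³ = 1.568×10⁻⁴ mol.
Φ = 9.183×10⁻⁵ mol / 1.568×10⁻⁴ mol photons = 0.586.

Φ = 0.586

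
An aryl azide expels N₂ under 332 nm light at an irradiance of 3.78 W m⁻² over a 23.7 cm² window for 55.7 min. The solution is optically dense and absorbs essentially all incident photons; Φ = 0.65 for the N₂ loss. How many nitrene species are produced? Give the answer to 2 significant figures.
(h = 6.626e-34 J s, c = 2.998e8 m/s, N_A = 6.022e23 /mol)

Photon energy at 332 nm: hc/λ = (6.626e-34)(2.998e8)/(332e-9) = 5.983e-19 J.
Energy delivered: (3.78 W m⁻²)(23.7e-4 m²)(3342 s) = 29.94 J.
Photons incident: 29.94 / 5.983e-19 = 5.004e19, i.e. 5.004e19/6.022e23 = 8.310e-5 mol.
Product: Φ × n_abs = 0.65 × 8.310e-5 = 5.402e-5 mol.
As a count: 5.402e-5 × 6.022e23 = 3.3e19.

3.3e19 species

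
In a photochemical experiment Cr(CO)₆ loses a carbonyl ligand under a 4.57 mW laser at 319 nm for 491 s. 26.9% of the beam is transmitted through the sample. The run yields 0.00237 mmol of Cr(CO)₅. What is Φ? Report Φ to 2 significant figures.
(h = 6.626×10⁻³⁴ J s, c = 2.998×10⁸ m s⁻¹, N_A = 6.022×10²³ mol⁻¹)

Φ = 0.54

Product: 0.00237 mmol = 2.37×10⁻⁶ mol.
Photon energy at 319 nm: hc/λ = (6.626×10⁻³⁴)(2.998×10⁸)/(319×10⁻⁹) = 6.227×10⁻¹⁹ J.
Energy delivered: (4.57 mW)(491 s) = 2.244 J.
Photons incident: 2.244 / 6.227×10⁻¹⁹ = 3.604×10¹⁸, i.e. 3.604×10¹⁸/6.022×10²³ = 5.985×10⁻⁶ mol.
Fraction absorbed: 1 − 26.9/100 = 0.7310.
Photons absorbed: 0.7310 × 5.985×10⁻⁶ = 4.375×10⁻⁶ mol.
Φ = 2.37×10⁻⁶ mol / 4.375×10⁻⁶ mol photons = 0.54.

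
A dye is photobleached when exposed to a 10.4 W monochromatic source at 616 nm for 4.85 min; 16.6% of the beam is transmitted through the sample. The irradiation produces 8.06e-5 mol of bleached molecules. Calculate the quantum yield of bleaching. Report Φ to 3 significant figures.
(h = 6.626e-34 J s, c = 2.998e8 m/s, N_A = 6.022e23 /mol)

Photon energy at 616 nm: hc/λ = (6.626e-34)(2.998e8)/(616e-9) = 3.225e-19 J.
Energy delivered: (10.4 W)(291 s) = 3026 J.
Photons incident: 3026 / 3.225e-19 = 9.383e21, i.e. 9.383e21/6.022e23 = 0.01558 mol.
Fraction absorbed: 1 − 16.6/100 = 0.8340.
Photons absorbed: 0.8340 × 0.01558 = 0.01299 mol.
Φ = 8.06e-5 mol / 0.01299 mol photons = 0.00620.

Φ = 0.00620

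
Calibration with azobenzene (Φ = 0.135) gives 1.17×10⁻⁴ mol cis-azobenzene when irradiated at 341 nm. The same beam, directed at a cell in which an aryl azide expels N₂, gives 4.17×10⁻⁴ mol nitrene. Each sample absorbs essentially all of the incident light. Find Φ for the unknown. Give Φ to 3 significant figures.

Φ = 0.481

Photons absorbed by the actinometer: 1.17×10⁻⁴ / 0.135 = 8.667×10⁻⁴ mol.
Φ(unknown) = 4.17×10⁻⁴ / 8.667×10⁻⁴ = 0.481.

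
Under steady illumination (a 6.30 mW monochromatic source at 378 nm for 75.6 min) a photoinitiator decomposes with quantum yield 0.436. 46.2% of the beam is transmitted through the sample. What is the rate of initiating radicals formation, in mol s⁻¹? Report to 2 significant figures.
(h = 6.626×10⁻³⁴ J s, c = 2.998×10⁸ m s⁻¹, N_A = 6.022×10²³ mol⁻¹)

4.7×10⁻⁹ mol s⁻¹

Photon energy at 378 nm: hc/λ = (6.626×10⁻³⁴)(2.998×10⁸)/(378×10⁻⁹) = 5.255×10⁻¹⁹ J.
Energy delivered: (6.30 mW)(4536 s) = 28.58 J.
Photons incident: 28.58 / 5.255×10⁻¹⁹ = 5.439×10¹⁹, i.e. 5.439×10¹⁹/6.022×10²³ = 9.032×10⁻⁵ mol.
Fraction absorbed: 1 − 46.2/100 = 0.5380.
Photons absorbed: 0.5380 × 9.032×10⁻⁵ = 4.859×10⁻⁵ mol.
Product formed: 0.436 × 4.859×10⁻⁵ = 2.119×10⁻⁵ mol.
Rate: 2.119×10⁻⁵ / 4536 s = 4.7×10⁻⁹ mol s⁻¹.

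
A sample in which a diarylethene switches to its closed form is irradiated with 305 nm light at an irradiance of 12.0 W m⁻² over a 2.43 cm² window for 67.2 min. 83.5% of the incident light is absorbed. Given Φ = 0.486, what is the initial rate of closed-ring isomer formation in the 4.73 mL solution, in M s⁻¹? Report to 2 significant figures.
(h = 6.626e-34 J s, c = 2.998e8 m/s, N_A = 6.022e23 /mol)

6.4e-7 M s⁻¹

Photon energy at 305 nm: hc/λ = (6.626e-34)(2.998e8)/(305e-9) = 6.513e-19 J.
Energy delivered: (12.0 W m⁻²)(2.43e-4 m²)(4032 s) = 11.76 J.
Photons incident: 11.76 / 6.513e-19 = 1.806e19, i.e. 1.806e19/6.022e23 = 2.999e-5 mol.
Photons absorbed: 0.835 × 2.999e-5 = 2.504e-5 mol.
Product formed: 0.486 × 2.504e-5 = 1.217e-5 mol.
Rate: 1.217e-5 mol / (4032 s × 0.00473 L) = 6.4e-7 M s⁻¹.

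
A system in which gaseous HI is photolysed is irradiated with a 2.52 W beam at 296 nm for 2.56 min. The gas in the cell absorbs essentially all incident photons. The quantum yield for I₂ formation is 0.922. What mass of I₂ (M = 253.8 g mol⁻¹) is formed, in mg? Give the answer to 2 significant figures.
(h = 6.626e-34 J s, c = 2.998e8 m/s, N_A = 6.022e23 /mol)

220 mg

Photon energy at 296 nm: hc/λ = (6.626e-34)(2.998e8)/(296e-9) = 6.711e-19 J.
Energy delivered: (2.52 W)(153.6 s) = 387.1 J.
Photons incident: 387.1 / 6.711e-19 = 5.768e20, i.e. 5.768e20/6.022e23 = 9.578e-4 mol.
Product: Φ × n_abs = 0.922 × 9.578e-4 = 8.831e-4 mol.
Mass: 8.831e-4 × 253.8 = 0.2241 g = 220 mg.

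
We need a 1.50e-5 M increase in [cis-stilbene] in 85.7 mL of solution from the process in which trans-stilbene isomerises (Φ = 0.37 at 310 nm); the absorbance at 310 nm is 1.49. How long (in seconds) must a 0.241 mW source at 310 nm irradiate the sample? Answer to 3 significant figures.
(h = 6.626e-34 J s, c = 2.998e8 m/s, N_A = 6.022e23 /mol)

Product: (1.50e-5 M)(0.0857 L) = 1.286e-6 mol.
Photons that must be absorbed: 1.286e-6 / 0.37 = 3.476e-6 mol.
Fraction absorbed: 1 − 10^(−1.49) = 0.9676.
Incident photons needed: 3.476e-6 / 0.9676 = 3.592e-6 mol.
Photon energy: hc/λ = 6.408e-19 J; per mole, 3.859e5 J mol⁻¹.
Energy required: 3.592e-6 × 3.859e5 = 1.386 J.
Time: 1.386 J / 0.000241 W = 5750 s.

t ≈ 5750 s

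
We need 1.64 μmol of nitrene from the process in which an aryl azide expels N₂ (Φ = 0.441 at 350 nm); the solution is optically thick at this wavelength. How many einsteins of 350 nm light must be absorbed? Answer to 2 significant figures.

Product: 1.64 μmol = 1.64×10⁻⁶ mol.
Photons that must be absorbed: 1.64×10⁻⁶ / 0.441 = 3.719×10⁻⁶ mol.

3.7×10⁻⁶ einstein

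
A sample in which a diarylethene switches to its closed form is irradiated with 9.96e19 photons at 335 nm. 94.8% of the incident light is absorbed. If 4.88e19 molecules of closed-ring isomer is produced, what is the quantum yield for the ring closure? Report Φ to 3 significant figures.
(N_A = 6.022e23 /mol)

Φ = 0.517

Product: 4.88e19 / 6.022e23 = 8.104e-5 mol.
Moles of photons: 9.96e19 / 6.022e23 = 1.654e-4 mol.
Photons absorbed: 0.948 × 1.654e-4 = 1.568e-4 mol.
Φ = 8.104e-5 mol / 1.568e-4 mol photons = 0.517.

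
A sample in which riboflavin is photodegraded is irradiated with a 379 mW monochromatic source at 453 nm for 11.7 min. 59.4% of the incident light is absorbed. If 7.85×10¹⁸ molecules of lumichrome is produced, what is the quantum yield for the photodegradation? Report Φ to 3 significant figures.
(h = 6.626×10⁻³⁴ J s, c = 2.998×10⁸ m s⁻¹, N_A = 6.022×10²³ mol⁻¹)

Φ = 0.0218

Product: 7.85×10¹⁸ / 6.022×10²³ = 1.304×10⁻⁵ mol.
Photon energy at 453 nm: hc/λ = (6.626×10⁻³⁴)(2.998×10⁸)/(453×10⁻⁹) = 4.385×10⁻¹⁹ J.
Energy delivered: (379 mW)(702 s) = 266.1 J.
Photons incident: 266.1 / 4.385×10⁻¹⁹ = 6.068×10²⁰, i.e. 6.068×10²⁰/6.022×10²³ = 0.001008 mol.
Photons absorbed: 0.594 × 0.001008 = 5.988×10⁻⁴ mol.
Φ = 1.304×10⁻⁵ mol / 5.988×10⁻⁴ mol photons = 0.0218.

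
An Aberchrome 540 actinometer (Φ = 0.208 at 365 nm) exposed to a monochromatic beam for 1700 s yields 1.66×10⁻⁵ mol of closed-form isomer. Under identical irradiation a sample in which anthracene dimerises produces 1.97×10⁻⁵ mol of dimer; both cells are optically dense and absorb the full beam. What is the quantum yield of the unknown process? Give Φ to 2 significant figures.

Photons absorbed by the actinometer: 1.66×10⁻⁵ / 0.208 = 7.981×10⁻⁵ mol.
Φ(unknown) = 1.97×10⁻⁵ / 7.981×10⁻⁵ = 0.25.

Φ = 0.25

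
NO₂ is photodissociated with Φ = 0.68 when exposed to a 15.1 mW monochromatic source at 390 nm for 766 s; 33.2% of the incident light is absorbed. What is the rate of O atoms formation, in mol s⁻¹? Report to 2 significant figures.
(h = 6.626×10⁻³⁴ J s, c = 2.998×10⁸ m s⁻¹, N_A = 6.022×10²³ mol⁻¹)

1.1×10⁻⁸ mol s⁻¹

Photon energy at 390 nm: hc/λ = (6.626×10⁻³⁴)(2.998×10⁸)/(390×10⁻⁹) = 5.094×10⁻¹⁹ J.
Energy delivered: (15.1 mW)(766 s) = 11.57 J.
Photons incident: 11.57 / 5.094×10⁻¹⁹ = 2.271×10¹⁹, i.e. 2.271×10¹⁹/6.022×10²³ = 3.771×10⁻⁵ mol.
Photons absorbed: 0.332 × 3.771×10⁻⁵ = 1.252×10⁻⁵ mol.
Product formed: 0.68 × 1.252×10⁻⁵ = 8.514×10⁻⁶ mol.
Rate: 8.514×10⁻⁶ / 766 s = 1.1×10⁻⁸ mol s⁻¹.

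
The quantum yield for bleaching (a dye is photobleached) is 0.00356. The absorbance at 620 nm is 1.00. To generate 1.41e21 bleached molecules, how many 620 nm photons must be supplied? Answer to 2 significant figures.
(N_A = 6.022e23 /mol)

4.4e23 photons

Product: 1.41e21 / 6.022e23 = 0.002341 mol.
Photons that must be absorbed: 0.002341 / 0.00356 = 0.6576 mol.
Fraction absorbed: 1 − 10^(−1.00) = 0.9000.
Incident photons needed: 0.6576 / 0.9000 = 0.7307 mol.
Photon count: 0.7307 × 6.022e23 = 4.4e23.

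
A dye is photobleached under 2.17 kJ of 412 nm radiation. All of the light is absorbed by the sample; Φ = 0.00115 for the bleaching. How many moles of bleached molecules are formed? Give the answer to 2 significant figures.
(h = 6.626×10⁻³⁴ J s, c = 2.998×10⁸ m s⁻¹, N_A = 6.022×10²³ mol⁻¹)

8.6×10⁻⁶ mol

Photon energy at 412 nm: hc/λ = (6.626×10⁻³⁴)(2.998×10⁸)/(412×10⁻⁹) = 4.822×10⁻¹⁹ J.
Incident energy: 2.17 kJ = 2170 J.
Photons incident: 2170 / 4.822×10⁻¹⁹ = 4.500×10²¹, i.e. 4.500×10²¹/6.022×10²³ = 0.007473 mol.
Product: Φ × n_abs = 0.00115 × 0.007473 = 8.594×10⁻⁶ mol.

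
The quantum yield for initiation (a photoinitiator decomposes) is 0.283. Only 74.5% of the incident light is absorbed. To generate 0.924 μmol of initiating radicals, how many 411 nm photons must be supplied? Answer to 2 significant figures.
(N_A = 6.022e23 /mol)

2.6e18 photons

Product: 0.924 μmol = 9.24e-7 mol.
Photons that must be absorbed: 9.24e-7 / 0.283 = 3.265e-6 mol.
Incident photons needed: 3.265e-6 / 0.745 = 4.383e-6 mol.
Photon count: 4.383e-6 × 6.022e23 = 2.6e18.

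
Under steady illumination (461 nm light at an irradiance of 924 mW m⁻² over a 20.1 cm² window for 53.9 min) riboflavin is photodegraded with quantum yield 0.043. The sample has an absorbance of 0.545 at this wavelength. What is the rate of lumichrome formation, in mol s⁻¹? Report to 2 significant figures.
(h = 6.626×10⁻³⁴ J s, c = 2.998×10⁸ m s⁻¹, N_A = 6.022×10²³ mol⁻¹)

Photon energy at 461 nm: hc/λ = (6.626×10⁻³⁴)(2.998×10⁸)/(461×10⁻⁹) = 4.309×10⁻¹⁹ J.
Energy delivered: (924 mW m⁻²)(20.1×10⁻⁴ m²)(3234 s) = 6.006 J.
Photons incident: 6.006 / 4.309×10⁻¹⁹ = 1.394×10¹⁹, i.e. 1.394×10¹⁹/6.022×10²³ = 2.315×10⁻⁵ mol.
Fraction absorbed: 1 − 10^(−0.545) = 0.7149.
Photons absorbed: 0.7149 × 2.315×10⁻⁵ = 1.655×10⁻⁵ mol.
Product formed: 0.043 × 1.655×10⁻⁵ = 7.116×10⁻⁷ mol.
Rate: 7.116×10⁻⁷ / 3234 s = 2.2×10⁻¹⁰ mol s⁻¹.

2.2×10⁻¹⁰ mol s⁻¹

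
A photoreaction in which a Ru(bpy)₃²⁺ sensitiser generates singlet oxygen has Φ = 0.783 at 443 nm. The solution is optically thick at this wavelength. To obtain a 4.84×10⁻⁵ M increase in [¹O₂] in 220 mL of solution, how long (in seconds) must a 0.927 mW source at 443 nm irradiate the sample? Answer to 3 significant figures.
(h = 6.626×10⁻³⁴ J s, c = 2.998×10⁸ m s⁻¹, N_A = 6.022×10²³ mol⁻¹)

Product: (4.84×10⁻⁵ M)(0.22 L) = 1.065×10⁻⁵ mol.
Photons that must be absorbed: 1.065×10⁻⁵ / 0.783 = 1.360×10⁻⁵ mol.
Photon energy: hc/λ = 4.484×10⁻¹⁹ J; per mole, 2.700×10⁵ J mol⁻¹.
Energy required: 1.360×10⁻⁵ × 2.700×10⁵ = 3.672 J.
Time: 3.672 J / 0.000927 W = 3960 s.

t ≈ 3960 s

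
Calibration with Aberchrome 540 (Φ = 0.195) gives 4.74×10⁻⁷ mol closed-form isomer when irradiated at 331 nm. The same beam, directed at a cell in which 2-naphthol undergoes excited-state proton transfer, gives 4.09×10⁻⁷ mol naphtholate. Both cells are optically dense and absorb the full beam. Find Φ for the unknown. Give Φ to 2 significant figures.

Photons absorbed by the actinometer: 4.74×10⁻⁷ / 0.195 = 2.431×10⁻⁶ mol.
Φ(unknown) = 4.09×10⁻⁷ / 2.431×10⁻⁶ = 0.17.

Φ = 0.17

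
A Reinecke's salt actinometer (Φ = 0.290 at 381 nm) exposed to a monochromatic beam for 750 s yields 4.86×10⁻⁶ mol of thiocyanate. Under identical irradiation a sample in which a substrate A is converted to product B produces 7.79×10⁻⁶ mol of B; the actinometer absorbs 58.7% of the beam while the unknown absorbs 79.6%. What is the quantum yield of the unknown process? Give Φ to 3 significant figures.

Φ = 0.343

Photons absorbed by the actinometer: 4.86×10⁻⁶ / 0.290 = 1.676×10⁻⁵ mol.
Incident flux: 1.676×10⁻⁵ / 0.587 = 2.855×10⁻⁵ einstein.
Absorbed by unknown: 0.796 × 2.855×10⁻⁵ = 2.273×10⁻⁵ mol.
Φ(unknown) = 7.79×10⁻⁶ / 2.273×10⁻⁵ = 0.343.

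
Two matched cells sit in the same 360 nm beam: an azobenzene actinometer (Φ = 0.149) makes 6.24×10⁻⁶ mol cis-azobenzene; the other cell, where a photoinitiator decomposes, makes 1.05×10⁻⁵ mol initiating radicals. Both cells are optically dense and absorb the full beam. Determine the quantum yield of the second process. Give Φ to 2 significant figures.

Photons absorbed by the actinometer: 6.24×10⁻⁶ / 0.149 = 4.188×10⁻⁵ mol.
Φ(unknown) = 1.05×10⁻⁵ / 4.188×10⁻⁵ = 0.25.

Φ = 0.25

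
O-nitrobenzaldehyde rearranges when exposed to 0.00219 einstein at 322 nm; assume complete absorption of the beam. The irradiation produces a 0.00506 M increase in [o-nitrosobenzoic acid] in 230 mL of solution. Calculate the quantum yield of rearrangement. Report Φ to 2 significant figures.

Φ = 0.53

Product: (0.00506 M)(0.23 L) = 0.001164 mol.
Φ = 0.001164 mol / 0.00219 mol photons = 0.53.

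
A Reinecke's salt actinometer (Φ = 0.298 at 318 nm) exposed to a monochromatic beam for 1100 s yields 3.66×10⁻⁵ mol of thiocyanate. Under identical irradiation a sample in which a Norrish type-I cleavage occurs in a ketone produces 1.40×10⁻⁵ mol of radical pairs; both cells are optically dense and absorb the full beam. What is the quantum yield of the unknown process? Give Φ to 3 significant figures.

Φ = 0.114

Photons absorbed by the actinometer: 3.66×10⁻⁵ / 0.298 = 1.228×10⁻⁴ mol.
Φ(unknown) = 1.40×10⁻⁵ / 1.228×10⁻⁴ = 0.114.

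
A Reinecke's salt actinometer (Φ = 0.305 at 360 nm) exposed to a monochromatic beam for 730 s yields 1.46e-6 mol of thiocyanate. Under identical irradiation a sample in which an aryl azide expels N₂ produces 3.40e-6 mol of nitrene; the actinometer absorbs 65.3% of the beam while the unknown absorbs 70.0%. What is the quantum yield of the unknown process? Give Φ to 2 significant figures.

Photons absorbed by the actinometer: 1.46e-6 / 0.305 = 4.787e-6 mol.
Incident flux: 4.787e-6 / 0.653 = 7.331e-6 einstein.
Absorbed by unknown: 0.700 × 7.331e-6 = 5.132e-6 mol.
Φ(unknown) = 3.40e-6 / 5.132e-6 = 0.66.

Φ = 0.66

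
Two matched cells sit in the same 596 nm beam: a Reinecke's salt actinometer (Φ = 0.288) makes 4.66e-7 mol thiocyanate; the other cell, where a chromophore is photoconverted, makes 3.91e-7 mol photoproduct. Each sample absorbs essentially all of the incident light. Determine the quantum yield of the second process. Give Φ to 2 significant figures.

Φ = 0.24

Photons absorbed by the actinometer: 4.66e-7 / 0.288 = 1.618e-6 mol.
Φ(unknown) = 3.91e-7 / 1.618e-6 = 0.24.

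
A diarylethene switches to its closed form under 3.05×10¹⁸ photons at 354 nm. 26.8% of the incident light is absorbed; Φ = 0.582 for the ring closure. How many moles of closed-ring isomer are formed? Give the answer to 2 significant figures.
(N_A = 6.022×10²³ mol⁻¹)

Moles of photons: 3.05×10¹⁸ / 6.022×10²³ = 5.065×10⁻⁶ mol.
Photons absorbed: 0.268 × 5.065×10⁻⁶ = 1.357×10⁻⁶ mol.
Product: Φ × n_abs = 0.582 × 1.357×10⁻⁶ = 7.898×10⁻⁷ mol.

7.9×10⁻⁷ mol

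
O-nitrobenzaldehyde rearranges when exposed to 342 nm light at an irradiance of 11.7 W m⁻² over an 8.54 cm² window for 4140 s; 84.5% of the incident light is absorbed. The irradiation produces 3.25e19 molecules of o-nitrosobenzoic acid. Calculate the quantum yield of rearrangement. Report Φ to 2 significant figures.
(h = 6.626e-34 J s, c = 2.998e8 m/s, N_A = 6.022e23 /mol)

Φ = 0.54

Product: 3.25e19 / 6.022e23 = 5.397e-5 mol.
Photon energy at 342 nm: hc/λ = (6.626e-34)(2.998e8)/(342e-9) = 5.808e-19 J.
Energy delivered: (11.7 W m⁻²)(8.54e-4 m²)(4140 s) = 41.37 J.
Photons incident: 41.37 / 5.808e-19 = 7.123e19, i.e. 7.123e19/6.022e23 = 1.183e-4 mol.
Photons absorbed: 0.845 × 1.183e-4 = 9.996e-5 mol.
Φ = 5.397e-5 mol / 9.996e-5 mol photons = 0.54.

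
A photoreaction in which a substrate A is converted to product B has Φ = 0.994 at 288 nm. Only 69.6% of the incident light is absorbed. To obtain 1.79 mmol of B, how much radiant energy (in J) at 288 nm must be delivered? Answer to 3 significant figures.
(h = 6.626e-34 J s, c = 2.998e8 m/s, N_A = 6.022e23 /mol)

1070 J

Product: 1.79 mmol = 0.00179 mol.
Photons that must be absorbed: 0.00179 / 0.994 = 0.001801 mol.
Incident photons needed: 0.001801 / 0.696 = 0.002588 mol.
Photon energy: hc/λ = 6.897e-19 J; per mole, 4.153e5 J mol⁻¹.
Energy required: 0.002588 × 4.153e5 = 1070 J.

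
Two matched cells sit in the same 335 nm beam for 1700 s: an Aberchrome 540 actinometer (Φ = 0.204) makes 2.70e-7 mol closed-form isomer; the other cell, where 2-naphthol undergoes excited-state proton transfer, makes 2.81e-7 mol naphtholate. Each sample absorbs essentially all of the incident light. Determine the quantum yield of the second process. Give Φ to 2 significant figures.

Photons absorbed by the actinometer: 2.70e-7 / 0.204 = 1.324e-6 mol.
Φ(unknown) = 2.81e-7 / 1.324e-6 = 0.21.

Φ = 0.21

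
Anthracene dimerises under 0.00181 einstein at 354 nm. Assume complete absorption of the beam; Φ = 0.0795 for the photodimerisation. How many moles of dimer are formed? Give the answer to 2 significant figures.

1.4e-4 mol

Product: Φ × n_abs = 0.0795 × 0.00181 = 1.439e-4 mol.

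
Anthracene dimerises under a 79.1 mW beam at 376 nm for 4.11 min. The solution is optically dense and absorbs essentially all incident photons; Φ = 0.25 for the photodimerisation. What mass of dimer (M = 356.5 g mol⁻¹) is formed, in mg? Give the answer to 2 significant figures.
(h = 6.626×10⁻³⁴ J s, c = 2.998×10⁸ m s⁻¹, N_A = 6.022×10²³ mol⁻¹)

Photon energy at 376 nm: hc/λ = (6.626×10⁻³⁴)(2.998×10⁸)/(376×10⁻⁹) = 5.283×10⁻¹⁹ J.
Energy delivered: (79.1 mW)(246.6 s) = 19.51 J.
Photons incident: 19.51 / 5.283×10⁻¹⁹ = 3.693×10¹⁹, i.e. 3.693×10¹⁹/6.022×10²³ = 6.133×10⁻⁵ mol.
Product: Φ × n_abs = 0.25 × 6.133×10⁻⁵ = 1.533×10⁻⁵ mol.
Mass: 1.533×10⁻⁵ × 356.5 = 0.005465 g = 5.5 mg.

5.5 mg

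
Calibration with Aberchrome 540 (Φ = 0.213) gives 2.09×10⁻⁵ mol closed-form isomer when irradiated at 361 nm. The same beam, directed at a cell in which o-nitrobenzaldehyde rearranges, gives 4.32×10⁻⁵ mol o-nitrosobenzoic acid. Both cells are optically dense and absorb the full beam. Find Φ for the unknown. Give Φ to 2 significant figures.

Φ = 0.44

Photons absorbed by the actinometer: 2.09×10⁻⁵ / 0.213 = 9.812×10⁻⁵ mol.
Φ(unknown) = 4.32×10⁻⁵ / 9.812×10⁻⁵ = 0.44.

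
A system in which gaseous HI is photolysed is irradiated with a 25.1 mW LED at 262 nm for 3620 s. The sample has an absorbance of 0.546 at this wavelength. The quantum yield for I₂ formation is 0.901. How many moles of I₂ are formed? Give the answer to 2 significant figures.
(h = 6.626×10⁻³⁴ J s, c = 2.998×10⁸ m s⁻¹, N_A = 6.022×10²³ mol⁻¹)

Photon energy at 262 nm: hc/λ = (6.626×10⁻³⁴)(2.998×10⁸)/(262×10⁻⁹) = 7.582×10⁻¹⁹ J.
Energy delivered: (25.1 mW)(3620 s) = 90.86 J.
Photons incident: 90.86 / 7.582×10⁻¹⁹ = 1.198×10²⁰, i.e. 1.198×10²⁰/6.022×10²³ = 1.989×10⁻⁴ mol.
Fraction absorbed: 1 − 10^(−0.546) = 0.7156.
Photons absorbed: 0.7156 × 1.989×10⁻⁴ = 1.423×10⁻⁴ mol.
Product: Φ × n_abs = 0.901 × 1.423×10⁻⁴ = 1.282×10⁻⁴ mol.

1.3×10⁻⁴ mol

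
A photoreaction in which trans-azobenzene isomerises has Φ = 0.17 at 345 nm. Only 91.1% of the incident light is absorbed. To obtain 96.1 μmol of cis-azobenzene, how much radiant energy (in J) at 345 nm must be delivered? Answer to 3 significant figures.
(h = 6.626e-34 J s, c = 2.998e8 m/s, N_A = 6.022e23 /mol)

Product: 96.1 μmol = 9.61e-5 mol.
Photons that must be absorbed: 9.61e-5 / 0.17 = 5.653e-4 mol.
Incident photons needed: 5.653e-4 / 0.911 = 6.205e-4 mol.
Photon energy: hc/λ = 5.758e-19 J; per mole, 3.467e5 J mol⁻¹.
Energy required: 6.205e-4 × 3.467e5 = 215 J.

215 J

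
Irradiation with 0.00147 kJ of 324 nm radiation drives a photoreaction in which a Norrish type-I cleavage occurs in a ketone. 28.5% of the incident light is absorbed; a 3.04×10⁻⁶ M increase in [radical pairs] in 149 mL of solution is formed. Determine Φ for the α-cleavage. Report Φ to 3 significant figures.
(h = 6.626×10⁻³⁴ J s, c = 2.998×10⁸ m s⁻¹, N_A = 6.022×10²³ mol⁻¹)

Product: (3.04×10⁻⁶ M)(0.149 L) = 4.530×10⁻⁷ mol.
Photon energy at 324 nm: hc/λ = (6.626×10⁻³⁴)(2.998×10⁸)/(324×10⁻⁹) = 6.131×10⁻¹⁹ J.
Incident energy: 0.00147 kJ = 1.47 J.
Photons incident: 1.47 / 6.131×10⁻¹⁹ = 2.398×10¹⁸, i.e. 2.398×10¹⁸/6.022×10²³ = 3.982×10⁻⁶ mol.
Photons absorbed: 0.285 × 3.982×10⁻⁶ = 1.135×10⁻⁶ mol.
Φ = 4.530×10⁻⁷ mol / 1.135×10⁻⁶ mol photons = 0.399.

Φ = 0.399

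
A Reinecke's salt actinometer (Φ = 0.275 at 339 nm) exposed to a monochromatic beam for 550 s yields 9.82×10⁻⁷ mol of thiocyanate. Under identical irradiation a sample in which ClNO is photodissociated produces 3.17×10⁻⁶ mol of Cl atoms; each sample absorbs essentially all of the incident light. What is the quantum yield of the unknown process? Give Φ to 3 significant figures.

Photons absorbed by the actinometer: 9.82×10⁻⁷ / 0.275 = 3.571×10⁻⁶ mol.
Φ(unknown) = 3.17×10⁻⁶ / 3.571×10⁻⁶ = 0.888.

Φ = 0.888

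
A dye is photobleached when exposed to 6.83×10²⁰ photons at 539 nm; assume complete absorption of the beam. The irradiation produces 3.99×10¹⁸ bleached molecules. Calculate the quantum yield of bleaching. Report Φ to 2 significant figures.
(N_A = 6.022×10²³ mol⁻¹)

Φ = 0.0058

Product: 3.99×10¹⁸ / 6.022×10²³ = 6.626×10⁻⁶ mol.
Moles of photons: 6.83×10²⁰ / 6.022×10²³ = 0.001134 mol.
Φ = 6.626×10⁻⁶ mol / 0.001134 mol photons = 0.0058.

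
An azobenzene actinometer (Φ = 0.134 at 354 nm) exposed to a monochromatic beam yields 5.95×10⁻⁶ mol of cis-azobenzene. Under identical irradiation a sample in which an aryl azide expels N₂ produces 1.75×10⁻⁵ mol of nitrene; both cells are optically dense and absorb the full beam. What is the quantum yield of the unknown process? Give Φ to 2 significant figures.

Photons absorbed by the actinometer: 5.95×10⁻⁶ / 0.134 = 4.440×10⁻⁵ mol.
Φ(unknown) = 1.75×10⁻⁵ / 4.440×10⁻⁵ = 0.39.

Φ = 0.39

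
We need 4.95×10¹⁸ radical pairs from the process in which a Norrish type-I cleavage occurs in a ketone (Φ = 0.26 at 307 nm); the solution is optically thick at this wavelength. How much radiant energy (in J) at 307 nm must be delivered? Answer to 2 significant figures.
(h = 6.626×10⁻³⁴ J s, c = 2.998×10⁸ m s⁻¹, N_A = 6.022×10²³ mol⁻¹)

Product: 4.95×10¹⁸ / 6.022×10²³ = 8.220×10⁻⁶ mol.
Photons that must be absorbed: 8.220×10⁻⁶ / 0.26 = 3.162×10⁻⁵ mol.
Photon energy: hc/λ = 6.471×10⁻¹⁹ J; per mole, 3.897×10⁵ J mol⁻¹.
Energy required: 3.162×10⁻⁵ × 3.897×10⁵ = 12 J.

12 J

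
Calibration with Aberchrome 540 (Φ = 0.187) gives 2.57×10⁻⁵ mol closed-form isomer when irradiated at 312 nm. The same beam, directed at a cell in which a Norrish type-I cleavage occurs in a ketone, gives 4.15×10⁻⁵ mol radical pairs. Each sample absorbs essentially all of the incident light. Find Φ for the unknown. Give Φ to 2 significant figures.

Φ = 0.30

Photons absorbed by the actinometer: 2.57×10⁻⁵ / 0.187 = 1.374×10⁻⁴ mol.
Φ(unknown) = 4.15×10⁻⁵ / 1.374×10⁻⁴ = 0.30.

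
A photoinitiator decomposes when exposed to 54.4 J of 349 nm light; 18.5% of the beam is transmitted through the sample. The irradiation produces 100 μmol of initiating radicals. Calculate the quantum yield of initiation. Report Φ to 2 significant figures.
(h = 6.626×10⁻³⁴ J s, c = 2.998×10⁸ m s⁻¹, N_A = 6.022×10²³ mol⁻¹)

Φ = 0.77

Product: 100 μmol = 1.00×10⁻⁴ mol.
Photon energy at 349 nm: hc/λ = (6.626×10⁻³⁴)(2.998×10⁸)/(349×10⁻⁹) = 5.692×10⁻¹⁹ J.
Photons incident: 54.4 / 5.692×10⁻¹⁹ = 9.557×10¹⁹, i.e. 9.557×10¹⁹/6.022×10²³ = 1.587×10⁻⁴ mol.
Fraction absorbed: 1 − 18.5/100 = 0.8150.
Photons absorbed: 0.8150 × 1.587×10⁻⁴ = 1.293×10⁻⁴ mol.
Φ = 1.00×10⁻⁴ mol / 1.293×10⁻⁴ mol photons = 0.77.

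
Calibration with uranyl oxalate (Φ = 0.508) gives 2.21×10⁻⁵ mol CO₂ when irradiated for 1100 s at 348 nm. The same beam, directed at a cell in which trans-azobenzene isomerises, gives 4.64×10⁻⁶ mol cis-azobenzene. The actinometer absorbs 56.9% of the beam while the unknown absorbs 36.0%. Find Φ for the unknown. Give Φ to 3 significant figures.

Photons absorbed by the actinometer: 2.21×10⁻⁵ / 0.508 = 4.350×10⁻⁵ mol.
Incident flux: 4.350×10⁻⁵ / 0.569 = 7.645×10⁻⁵ einstein.
Absorbed by unknown: 0.360 × 7.645×10⁻⁵ = 2.752×10⁻⁵ mol.
Φ(unknown) = 4.64×10⁻⁶ / 2.752×10⁻⁵ = 0.169.

Φ = 0.169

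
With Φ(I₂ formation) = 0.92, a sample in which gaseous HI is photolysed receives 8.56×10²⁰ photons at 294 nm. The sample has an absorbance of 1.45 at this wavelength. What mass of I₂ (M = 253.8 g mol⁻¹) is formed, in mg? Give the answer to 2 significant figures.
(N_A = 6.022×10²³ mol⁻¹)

320 mg

Moles of photons: 8.56×10²⁰ / 6.022×10²³ = 0.001421 mol.
Fraction absorbed: 1 − 10^(−1.45) = 0.9645.
Photons absorbed: 0.9645 × 0.001421 = 0.001371 mol.
Product: Φ × n_abs = 0.92 × 0.001371 = 0.001261 mol.
Mass: 0.001261 × 253.8 = 0.3200 g = 320 mg.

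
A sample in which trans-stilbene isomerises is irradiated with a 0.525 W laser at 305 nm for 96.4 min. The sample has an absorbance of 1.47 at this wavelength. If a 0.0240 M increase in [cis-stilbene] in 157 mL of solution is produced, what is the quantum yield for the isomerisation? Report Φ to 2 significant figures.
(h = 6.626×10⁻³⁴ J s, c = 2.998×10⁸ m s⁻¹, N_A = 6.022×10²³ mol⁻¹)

Φ = 0.50

Product: (0.0240 M)(0.157 L) = 0.003768 mol.
Photon energy at 305 nm: hc/λ = (6.626×10⁻³⁴)(2.998×10⁸)/(305×10⁻⁹) = 6.513×10⁻¹⁹ J.
Energy delivered: (0.525 W)(5784 s) = 3037 J.
Photons incident: 3037 / 6.513×10⁻¹⁹ = 4.663×10²¹, i.e. 4.663×10²¹/6.022×10²³ = 0.007743 mol.
Fraction absorbed: 1 − 10^(−1.47) = 0.9661.
Photons absorbed: 0.9661 × 0.007743 = 0.007481 mol.
Φ = 0.003768 mol / 0.007481 mol photons = 0.50.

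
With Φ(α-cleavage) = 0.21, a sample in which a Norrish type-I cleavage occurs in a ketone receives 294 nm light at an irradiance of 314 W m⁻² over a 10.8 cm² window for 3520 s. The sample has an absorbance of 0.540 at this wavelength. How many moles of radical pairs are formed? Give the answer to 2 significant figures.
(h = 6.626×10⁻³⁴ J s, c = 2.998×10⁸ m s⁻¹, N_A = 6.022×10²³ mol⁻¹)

4.4×10⁻⁴ mol

Photon energy at 294 nm: hc/λ = (6.626×10⁻³⁴)(2.998×10⁸)/(294×10⁻⁹) = 6.757×10⁻¹⁹ J.
Energy delivered: (314 W m⁻²)(10.8×10⁻⁴ m²)(3520 s) = 1194 J.
Photons incident: 1194 / 6.757×10⁻¹⁹ = 1.767×10²¹, i.e. 1.767×10²¹/6.022×10²³ = 0.002934 mol.
Fraction absorbed: 1 − 10^(−0.540) = 0.7116.
Photons absorbed: 0.7116 × 0.002934 = 0.002088 mol.
Product: Φ × n_abs = 0.21 × 0.002088 = 4.385×10⁻⁴ mol.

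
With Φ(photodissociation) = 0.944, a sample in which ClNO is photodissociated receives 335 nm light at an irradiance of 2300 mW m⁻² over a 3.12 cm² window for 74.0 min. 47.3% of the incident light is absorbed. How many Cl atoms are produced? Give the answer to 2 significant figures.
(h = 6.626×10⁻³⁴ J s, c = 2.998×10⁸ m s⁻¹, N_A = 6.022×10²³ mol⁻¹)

2.4×10¹⁸ atoms

Photon energy at 335 nm: hc/λ = (6.626×10⁻³⁴)(2.998×10⁸)/(335×10⁻⁹) = 5.930×10⁻¹⁹ J.
Energy delivered: (2300 mW m⁻²)(3.12×10⁻⁴ m²)(4440 s) = 3.186 J.
Photons incident: 3.186 / 5.930×10⁻¹⁹ = 5.373×10¹⁸, i.e. 5.373×10¹⁸/6.022×10²³ = 8.922×10⁻⁶ mol.
Photons absorbed: 0.473 × 8.922×10⁻⁶ = 4.220×10⁻⁶ mol.
Product: Φ × n_abs = 0.944 × 4.220×10⁻⁶ = 3.984×10⁻⁶ mol.
As a count: 3.984×10⁻⁶ × 6.022×10²³ = 2.4×10¹⁸.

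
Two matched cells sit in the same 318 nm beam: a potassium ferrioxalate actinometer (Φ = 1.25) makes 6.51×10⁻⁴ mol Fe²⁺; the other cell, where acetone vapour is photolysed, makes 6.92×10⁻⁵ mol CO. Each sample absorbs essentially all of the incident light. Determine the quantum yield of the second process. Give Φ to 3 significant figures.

Φ = 0.133

Photons absorbed by the actinometer: 6.51×10⁻⁴ / 1.25 = 5.208×10⁻⁴ mol.
Φ(unknown) = 6.92×10⁻⁵ / 5.208×10⁻⁴ = 0.133.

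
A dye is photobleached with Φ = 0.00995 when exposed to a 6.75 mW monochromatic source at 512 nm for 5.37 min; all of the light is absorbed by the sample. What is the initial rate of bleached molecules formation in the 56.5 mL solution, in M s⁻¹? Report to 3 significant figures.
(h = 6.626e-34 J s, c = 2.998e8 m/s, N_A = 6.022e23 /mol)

5.09e-9 M s⁻¹

Photon energy at 512 nm: hc/λ = (6.626e-34)(2.998e8)/(512e-9) = 3.880e-19 J.
Energy delivered: (6.75 mW)(322.2 s) = 2.175 J.
Photons incident: 2.175 / 3.880e-19 = 5.606e18, i.e. 5.606e18/6.022e23 = 9.309e-6 mol.
Product formed: 0.00995 × 9.309e-6 = 9.262e-8 mol.
Rate: 9.262e-8 mol / (322.2 s × 0.0565 L) = 5.09e-9 M s⁻¹.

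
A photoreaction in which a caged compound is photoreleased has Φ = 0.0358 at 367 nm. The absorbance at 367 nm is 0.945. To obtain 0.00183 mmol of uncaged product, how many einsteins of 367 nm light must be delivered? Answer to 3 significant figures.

5.77×10⁻⁵ einstein

Product: 0.00183 mmol = 1.83×10⁻⁶ mol.
Photons that must be absorbed: 1.83×10⁻⁶ / 0.0358 = 5.112×10⁻⁵ mol.
Fraction absorbed: 1 − 10^(−0.945) = 0.8865.
Incident photons needed: 5.112×10⁻⁵ / 0.8865 = 5.766×10⁻⁵ mol.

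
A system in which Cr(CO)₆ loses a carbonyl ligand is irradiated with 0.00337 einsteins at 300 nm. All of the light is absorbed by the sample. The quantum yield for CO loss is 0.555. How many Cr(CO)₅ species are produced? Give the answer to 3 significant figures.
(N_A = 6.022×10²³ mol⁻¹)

Product: Φ × n_abs = 0.555 × 0.00337 = 0.001870 mol.
As a count: 0.001870 × 6.022×10²³ = 1.13×10²¹.

1.13×10²¹ species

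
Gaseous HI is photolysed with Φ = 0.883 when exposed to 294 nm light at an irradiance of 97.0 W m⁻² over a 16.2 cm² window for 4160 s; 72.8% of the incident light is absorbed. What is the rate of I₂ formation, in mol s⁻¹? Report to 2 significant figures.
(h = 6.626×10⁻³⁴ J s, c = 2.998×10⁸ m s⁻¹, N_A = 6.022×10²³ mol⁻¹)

2.5×10⁻⁷ mol s⁻¹

Photon energy at 294 nm: hc/λ = (6.626×10⁻³⁴)(2.998×10⁸)/(294×10⁻⁹) = 6.757×10⁻¹⁹ J.
Energy delivered: (97.0 W m⁻²)(16.2×10⁻⁴ m²)(4160 s) = 653.7 J.
Photons incident: 653.7 / 6.757×10⁻¹⁹ = 9.674×10²⁰, i.e. 9.674×10²⁰/6.022×10²³ = 0.001606 mol.
Photons absorbed: 0.728 × 0.001606 = 0.001169 mol.
Product formed: 0.883 × 0.001169 = 0.001032 mol.
Rate: 0.001032 / 4160 s = 2.5×10⁻⁷ mol s⁻¹.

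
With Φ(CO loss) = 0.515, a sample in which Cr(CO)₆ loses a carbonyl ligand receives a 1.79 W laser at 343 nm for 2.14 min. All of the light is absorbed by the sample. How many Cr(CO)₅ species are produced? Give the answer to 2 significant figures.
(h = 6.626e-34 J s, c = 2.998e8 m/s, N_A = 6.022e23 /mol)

Photon energy at 343 nm: hc/λ = (6.626e-34)(2.998e8)/(343e-9) = 5.791e-19 J.
Energy delivered: (1.79 W)(128.4 s) = 229.8 J.
Photons incident: 229.8 / 5.791e-19 = 3.968e20, i.e. 3.968e20/6.022e23 = 6.589e-4 mol.
Product: Φ × n_abs = 0.515 × 6.589e-4 = 3.393e-4 mol.
As a count: 3.393e-4 × 6.022e23 = 2.0e20.

2.0e20 species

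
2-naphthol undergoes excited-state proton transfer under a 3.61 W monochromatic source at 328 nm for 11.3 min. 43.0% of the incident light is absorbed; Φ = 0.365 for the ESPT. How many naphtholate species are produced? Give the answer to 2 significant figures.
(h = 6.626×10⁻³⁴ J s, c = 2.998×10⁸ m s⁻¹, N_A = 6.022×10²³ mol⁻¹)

6.3×10²⁰ species

Photon energy at 328 nm: hc/λ = (6.626×10⁻³⁴)(2.998×10⁸)/(328×10⁻⁹) = 6.056×10⁻¹⁹ J.
Energy delivered: (3.61 W)(678 s) = 2448 J.
Photons incident: 2448 / 6.056×10⁻¹⁹ = 4.042×10²¹, i.e. 4.042×10²¹/6.022×10²³ = 0.006712 mol.
Photons absorbed: 0.430 × 0.006712 = 0.002886 mol.
Product: Φ × n_abs = 0.365 × 0.002886 = 0.001053 mol.
As a count: 0.001053 × 6.022×10²³ = 6.3×10²⁰.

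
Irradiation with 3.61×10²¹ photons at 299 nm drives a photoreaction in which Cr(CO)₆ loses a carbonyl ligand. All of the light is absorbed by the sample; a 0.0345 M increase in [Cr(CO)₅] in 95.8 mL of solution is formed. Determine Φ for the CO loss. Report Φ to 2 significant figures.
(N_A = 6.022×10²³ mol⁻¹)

Φ = 0.55

Product: (0.0345 M)(0.0958 L) = 0.003305 mol.
Moles of photons: 3.61×10²¹ / 6.022×10²³ = 0.005995 mol.
Φ = 0.003305 mol / 0.005995 mol photons = 0.55.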